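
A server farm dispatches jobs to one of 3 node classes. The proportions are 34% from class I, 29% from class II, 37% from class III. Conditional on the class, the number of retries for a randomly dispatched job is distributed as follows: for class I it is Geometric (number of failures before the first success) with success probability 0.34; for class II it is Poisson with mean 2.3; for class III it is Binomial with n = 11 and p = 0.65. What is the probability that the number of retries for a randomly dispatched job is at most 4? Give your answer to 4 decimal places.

0.5817

Conditional on each class, P(X ≤ 4): I: 0.874767; II: 0.916249; III: 0.0501427.
By total probability, P(X ≤ 4) = 0.34·0.874767 + 0.29·0.916249 + 0.37·0.0501427 = 0.581686.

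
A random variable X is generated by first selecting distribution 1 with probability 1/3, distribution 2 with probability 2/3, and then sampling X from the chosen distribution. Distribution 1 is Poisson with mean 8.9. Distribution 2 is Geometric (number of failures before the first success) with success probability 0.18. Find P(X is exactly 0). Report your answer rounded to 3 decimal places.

Conditional on each component, P(X = 0): 1: 0.000136389; 2: 0.18.
By total probability, P(X = 0) = 0.333333·0.000136389 + 0.666667·0.18 = 0.120045.

0.120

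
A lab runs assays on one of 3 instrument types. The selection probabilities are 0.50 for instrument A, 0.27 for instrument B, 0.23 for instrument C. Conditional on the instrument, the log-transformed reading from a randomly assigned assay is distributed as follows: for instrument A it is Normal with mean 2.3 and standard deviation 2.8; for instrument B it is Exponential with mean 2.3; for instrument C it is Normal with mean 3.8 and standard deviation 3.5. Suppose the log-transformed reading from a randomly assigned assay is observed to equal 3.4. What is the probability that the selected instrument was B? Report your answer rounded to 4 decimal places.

Likelihoods f(3.4 | ·): A: 0.131898; B: 0.0991452; C: 0.113242.
Posterior ∝ prior × likelihood. Numerator for B: 0.27·0.0991452 = 0.0267692.
Normalizing constant: 0.5·0.131898 + 0.27·0.0991452 + 0.23·0.113242 = 0.118764.
P(B | observation) = 0.0267692 / 0.118764 = 0.225399.

0.2254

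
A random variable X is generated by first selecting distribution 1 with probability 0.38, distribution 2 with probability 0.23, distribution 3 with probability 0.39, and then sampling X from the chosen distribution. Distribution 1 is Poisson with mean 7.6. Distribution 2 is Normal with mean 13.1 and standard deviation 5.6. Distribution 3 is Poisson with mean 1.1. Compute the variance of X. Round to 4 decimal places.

32.3519

Per component, 1: μ=7.6, E[X²]=65.36; 2: μ=13.1, E[X²]=202.97; 3: μ=1.1, E[X²]=2.31.
E[X] = 0.38·7.6 + 0.23·13.1 + 0.39·1.1 = 6.33.
E[X²] = 0.38·65.36 + 0.23·202.97 + 0.39·2.31 = 72.4208.
Var(X) = E[X²] − (E[X])² = 72.4208 − 40.0689 = 32.3519.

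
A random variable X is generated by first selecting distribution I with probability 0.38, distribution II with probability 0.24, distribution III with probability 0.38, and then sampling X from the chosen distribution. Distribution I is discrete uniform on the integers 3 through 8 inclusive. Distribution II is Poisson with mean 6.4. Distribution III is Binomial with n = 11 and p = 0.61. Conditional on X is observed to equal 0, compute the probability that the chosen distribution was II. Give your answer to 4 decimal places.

Likelihoods P(X=0 | ·): I: 0; II: 0.00166156; III: 3.17476e-05.
Posterior ∝ prior × likelihood. Numerator for II: 0.24·0.00166156 = 0.000398774.
Normalizing constant: 0.38·0 + 0.24·0.00166156 + 0.38·3.17476e-05 = 0.000410838.
P(II | observation) = 0.000398774 / 0.000410838 = 0.970635.

0.9706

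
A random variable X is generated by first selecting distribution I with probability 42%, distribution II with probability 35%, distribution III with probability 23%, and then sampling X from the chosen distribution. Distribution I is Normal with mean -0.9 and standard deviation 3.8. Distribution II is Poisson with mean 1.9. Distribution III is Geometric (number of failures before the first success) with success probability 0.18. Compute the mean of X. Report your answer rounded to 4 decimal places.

Component means — I: -0.9; II: 1.9; III: 4.55556.
E[X] = 0.42·-0.9 + 0.35·1.9 + 0.23·4.55556 = 1.33478.

1.3348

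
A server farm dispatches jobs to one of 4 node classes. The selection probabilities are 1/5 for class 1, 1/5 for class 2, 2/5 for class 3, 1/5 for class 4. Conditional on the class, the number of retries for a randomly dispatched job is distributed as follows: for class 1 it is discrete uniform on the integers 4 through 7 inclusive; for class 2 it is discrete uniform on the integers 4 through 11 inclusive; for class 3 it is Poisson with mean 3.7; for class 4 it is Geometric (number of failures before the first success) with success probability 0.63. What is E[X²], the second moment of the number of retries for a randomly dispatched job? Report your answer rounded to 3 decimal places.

For each component E[X²] = Var + (mean)², giving 1: 31.5; 2: 61.5; 3: 17.39; 4: 1.27715.
Overall E[X²] = 0.2·31.5 + 0.2·61.5 + 0.4·17.39 + 0.2·1.27715 = 25.8114.

25.811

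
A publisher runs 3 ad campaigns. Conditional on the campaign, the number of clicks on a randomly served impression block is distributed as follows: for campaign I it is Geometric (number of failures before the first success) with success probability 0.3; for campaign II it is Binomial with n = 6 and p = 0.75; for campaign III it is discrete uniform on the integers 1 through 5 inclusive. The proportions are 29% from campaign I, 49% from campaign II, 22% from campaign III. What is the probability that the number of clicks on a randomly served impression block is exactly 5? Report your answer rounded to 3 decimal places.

Conditional on each campaign, P(X = 5): I: 0.050421; II: 0.355957; III: 0.2.
By total probability, P(X = 5) = 0.29·0.050421 + 0.49·0.355957 + 0.22·0.2 = 0.233041.

0.233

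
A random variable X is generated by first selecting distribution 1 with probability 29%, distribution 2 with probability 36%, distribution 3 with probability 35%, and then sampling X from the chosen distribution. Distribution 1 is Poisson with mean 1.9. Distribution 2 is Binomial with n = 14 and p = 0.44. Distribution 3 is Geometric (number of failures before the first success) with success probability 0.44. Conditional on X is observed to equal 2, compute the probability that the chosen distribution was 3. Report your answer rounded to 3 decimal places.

Likelihoods P(X=2 | ·): 1: 0.269971; 2: 0.0167573; 3: 0.137984.
Posterior ∝ prior × likelihood. Numerator for 3: 0.35·0.137984 = 0.0482944.
Normalizing constant: 0.29·0.269971 + 0.36·0.0167573 + 0.35·0.137984 = 0.132619.
P(3 | observation) = 0.0482944 / 0.132619 = 0.36416.

0.364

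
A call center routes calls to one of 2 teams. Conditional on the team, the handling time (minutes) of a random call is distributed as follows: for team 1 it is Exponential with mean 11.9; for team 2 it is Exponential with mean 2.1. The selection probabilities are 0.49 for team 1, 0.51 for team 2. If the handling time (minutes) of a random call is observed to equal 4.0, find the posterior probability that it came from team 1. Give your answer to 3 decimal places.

0.449

Likelihoods f(4.0 | ·): 1: 0.0600443; 2: 0.0708848.
Posterior ∝ prior × likelihood. Numerator for 1: 0.49·0.0600443 = 0.0294217.
Normalizing constant: 0.49·0.0600443 + 0.51·0.0708848 = 0.0655729.
P(1 | observation) = 0.0294217 / 0.0655729 = 0.448687.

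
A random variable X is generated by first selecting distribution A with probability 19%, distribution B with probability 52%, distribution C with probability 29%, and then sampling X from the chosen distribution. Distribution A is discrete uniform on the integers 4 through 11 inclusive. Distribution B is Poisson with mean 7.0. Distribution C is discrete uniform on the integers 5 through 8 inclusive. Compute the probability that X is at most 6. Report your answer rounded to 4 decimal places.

Conditional on each component, P(X ≤ 6): A: 0.375; B: 0.449711; C: 0.5.
By total probability, P(X ≤ 6) = 0.19·0.375 + 0.52·0.449711 + 0.29·0.5 = 0.4501.

0.4501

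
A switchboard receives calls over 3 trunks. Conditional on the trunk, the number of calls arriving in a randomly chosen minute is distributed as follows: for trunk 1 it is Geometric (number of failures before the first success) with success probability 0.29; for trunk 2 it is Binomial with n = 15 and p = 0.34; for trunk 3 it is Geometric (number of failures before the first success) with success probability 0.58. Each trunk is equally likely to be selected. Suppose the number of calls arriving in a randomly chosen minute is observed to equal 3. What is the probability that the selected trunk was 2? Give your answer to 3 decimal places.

0.454

Likelihoods P(X=3 | ·): 1: 0.103794; 2: 0.122173; 3: 0.042971.
Posterior ∝ prior × likelihood. Numerator for 2: 0.333333·0.122173 = 0.0407243.
Normalizing constant: 0.333333·0.103794 + 0.333333·0.122173 + 0.333333·0.042971 = 0.0896461.
P(2 | observation) = 0.0407243 / 0.0896461 = 0.454279.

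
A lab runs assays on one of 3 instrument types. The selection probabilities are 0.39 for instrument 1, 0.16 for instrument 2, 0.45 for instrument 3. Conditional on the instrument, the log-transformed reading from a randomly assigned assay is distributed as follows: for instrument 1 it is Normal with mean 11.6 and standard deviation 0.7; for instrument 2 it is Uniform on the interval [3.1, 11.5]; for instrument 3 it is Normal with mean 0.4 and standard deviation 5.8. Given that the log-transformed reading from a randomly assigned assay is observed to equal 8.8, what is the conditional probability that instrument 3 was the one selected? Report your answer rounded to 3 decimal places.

0.362

Likelihoods f(8.8 | ·): 1: 0.000191186; 2: 0.119048; 3: 0.0240999.
Posterior ∝ prior × likelihood. Numerator for 3: 0.45·0.0240999 = 0.010845.
Normalizing constant: 0.39·0.000191186 + 0.16·0.119048 + 0.45·0.0240999 = 0.0299671.
P(3 | observation) = 0.010845 / 0.0299671 = 0.361895.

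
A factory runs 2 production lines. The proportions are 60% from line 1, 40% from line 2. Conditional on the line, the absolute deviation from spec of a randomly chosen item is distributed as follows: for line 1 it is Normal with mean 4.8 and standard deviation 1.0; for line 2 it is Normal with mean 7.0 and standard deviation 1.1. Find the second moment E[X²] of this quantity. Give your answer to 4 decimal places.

34.5080

For each component E[X²] = Var + (mean)², giving 1: 24.04; 2: 50.21.
Overall E[X²] = 0.6·24.04 + 0.4·50.21 = 34.508.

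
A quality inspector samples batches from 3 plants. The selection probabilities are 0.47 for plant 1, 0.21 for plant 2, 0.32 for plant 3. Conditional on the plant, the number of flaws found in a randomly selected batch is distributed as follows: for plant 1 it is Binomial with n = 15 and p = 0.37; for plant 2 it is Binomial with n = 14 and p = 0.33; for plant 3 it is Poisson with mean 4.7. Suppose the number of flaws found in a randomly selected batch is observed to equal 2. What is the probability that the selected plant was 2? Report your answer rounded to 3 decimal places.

Likelihoods P(X=2 | ·): 1: 0.0354014; 2: 0.0810899; 3: 0.100457.
Posterior ∝ prior × likelihood. Numerator for 2: 0.21·0.0810899 = 0.0170289.
Normalizing constant: 0.47·0.0354014 + 0.21·0.0810899 + 0.32·0.100457 = 0.0658139.
P(2 | observation) = 0.0170289 / 0.0658139 = 0.258743.

0.259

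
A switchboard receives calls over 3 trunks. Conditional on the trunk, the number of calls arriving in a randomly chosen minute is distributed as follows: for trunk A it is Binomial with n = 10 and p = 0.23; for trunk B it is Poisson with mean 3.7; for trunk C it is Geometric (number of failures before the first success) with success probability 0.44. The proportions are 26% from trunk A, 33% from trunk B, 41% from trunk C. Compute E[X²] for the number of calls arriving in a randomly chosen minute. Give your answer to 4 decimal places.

9.4246

For each component E[X²] = Var + (mean)², giving A: 7.061; B: 17.39; C: 4.5124.
Overall E[X²] = 0.26·7.061 + 0.33·17.39 + 0.41·4.5124 = 9.42464.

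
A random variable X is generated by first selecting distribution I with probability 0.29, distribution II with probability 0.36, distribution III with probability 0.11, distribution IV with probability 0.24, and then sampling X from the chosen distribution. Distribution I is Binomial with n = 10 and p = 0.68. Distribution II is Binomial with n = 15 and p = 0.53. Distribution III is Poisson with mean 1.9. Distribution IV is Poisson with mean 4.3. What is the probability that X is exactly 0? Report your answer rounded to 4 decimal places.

Conditional on each component, P(X = 0): I: 1.1259e-05; II: 1.20633e-05; III: 0.149569; IV: 0.0135686.
By total probability, P(X = 0) = 0.29·1.1259e-05 + 0.36·1.20633e-05 + 0.11·0.149569 + 0.24·0.0135686 = 0.0197166.

0.0197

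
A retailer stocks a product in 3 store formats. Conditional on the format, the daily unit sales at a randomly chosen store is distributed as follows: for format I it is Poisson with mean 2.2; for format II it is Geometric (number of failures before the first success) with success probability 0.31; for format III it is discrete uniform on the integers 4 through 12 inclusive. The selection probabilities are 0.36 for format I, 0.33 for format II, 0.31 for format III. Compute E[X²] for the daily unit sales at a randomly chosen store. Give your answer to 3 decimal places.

28.445

For each component E[X²] = Var + (mean)², giving I: 7.04; II: 12.1342; III: 70.6667.
Overall E[X²] = 0.36·7.04 + 0.33·12.1342 + 0.31·70.6667 = 28.4454.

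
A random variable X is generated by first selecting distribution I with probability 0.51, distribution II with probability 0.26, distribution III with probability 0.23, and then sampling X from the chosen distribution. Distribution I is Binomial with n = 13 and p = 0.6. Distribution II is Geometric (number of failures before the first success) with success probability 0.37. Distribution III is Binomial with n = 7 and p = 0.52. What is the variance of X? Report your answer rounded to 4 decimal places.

Per component, I: μ=7.8, E[X²]=63.96; II: μ=1.7027, E[X²]=7.5011; III: μ=3.64, E[X²]=14.9968.
E[X] = 0.51·7.8 + 0.26·1.7027 + 0.23·3.64 = 5.2579.
E[X²] = 0.51·63.96 + 0.26·7.5011 + 0.23·14.9968 = 38.0191.
Var(X) = E[X²] − (E[X])² = 38.0191 − 27.6455 = 10.3736.

10.3736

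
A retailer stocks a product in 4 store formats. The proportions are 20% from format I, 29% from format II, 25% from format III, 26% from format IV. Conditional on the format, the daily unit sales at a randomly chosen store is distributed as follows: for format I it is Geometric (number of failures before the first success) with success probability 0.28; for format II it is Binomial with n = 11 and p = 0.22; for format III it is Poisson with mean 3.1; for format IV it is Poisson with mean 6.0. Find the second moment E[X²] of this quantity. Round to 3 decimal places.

19.502

For each component E[X²] = Var + (mean)², giving I: 15.7959; II: 7.744; III: 12.71; IV: 42.
Overall E[X²] = 0.2·15.7959 + 0.29·7.744 + 0.25·12.71 + 0.26·42 = 19.5024.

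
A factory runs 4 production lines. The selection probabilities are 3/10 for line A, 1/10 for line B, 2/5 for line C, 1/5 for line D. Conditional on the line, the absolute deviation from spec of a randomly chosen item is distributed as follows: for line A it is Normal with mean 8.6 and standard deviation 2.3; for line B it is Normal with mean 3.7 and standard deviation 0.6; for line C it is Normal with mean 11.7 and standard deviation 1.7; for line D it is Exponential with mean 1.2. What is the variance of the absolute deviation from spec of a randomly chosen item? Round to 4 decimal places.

19.7311

Per component, A: μ=8.6, E[X²]=79.25; B: μ=3.7, E[X²]=14.05; C: μ=11.7, E[X²]=139.78; D: μ=1.2, E[X²]=2.88.
E[X] = 0.3·8.6 + 0.1·3.7 + 0.4·11.7 + 0.2·1.2 = 7.87.
E[X²] = 0.3·79.25 + 0.1·14.05 + 0.4·139.78 + 0.2·2.88 = 81.668.
Var(X) = E[X²] − (E[X])² = 81.668 − 61.9369 = 19.7311.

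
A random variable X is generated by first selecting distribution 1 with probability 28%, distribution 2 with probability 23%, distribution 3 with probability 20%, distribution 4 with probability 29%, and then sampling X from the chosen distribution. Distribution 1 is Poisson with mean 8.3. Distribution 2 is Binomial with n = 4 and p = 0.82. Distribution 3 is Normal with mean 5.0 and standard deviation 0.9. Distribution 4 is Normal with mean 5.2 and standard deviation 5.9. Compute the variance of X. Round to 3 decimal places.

16.114

Per component, 1: μ=8.3, E[X²]=77.19; 2: μ=3.28, E[X²]=11.3488; 3: μ=5, E[X²]=25.81; 4: μ=5.2, E[X²]=61.85.
E[X] = 0.28·8.3 + 0.23·3.28 + 0.2·5 + 0.29·5.2 = 5.5864.
E[X²] = 0.28·77.19 + 0.23·11.3488 + 0.2·25.81 + 0.29·61.85 = 47.3219.
Var(X) = E[X²] − (E[X])² = 47.3219 − 31.2079 = 16.1141.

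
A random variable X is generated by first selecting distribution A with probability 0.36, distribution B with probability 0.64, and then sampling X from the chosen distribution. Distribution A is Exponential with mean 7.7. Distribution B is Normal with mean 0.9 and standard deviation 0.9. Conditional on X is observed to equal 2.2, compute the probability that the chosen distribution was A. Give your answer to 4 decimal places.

0.2601

Likelihoods f(2.2 | ·): A: 0.0975945; B: 0.156173.
Posterior ∝ prior × likelihood. Numerator for A: 0.36·0.0975945 = 0.035134.
Normalizing constant: 0.36·0.0975945 + 0.64·0.156173 = 0.135085.
P(A | observation) = 0.035134 / 0.135085 = 0.260088.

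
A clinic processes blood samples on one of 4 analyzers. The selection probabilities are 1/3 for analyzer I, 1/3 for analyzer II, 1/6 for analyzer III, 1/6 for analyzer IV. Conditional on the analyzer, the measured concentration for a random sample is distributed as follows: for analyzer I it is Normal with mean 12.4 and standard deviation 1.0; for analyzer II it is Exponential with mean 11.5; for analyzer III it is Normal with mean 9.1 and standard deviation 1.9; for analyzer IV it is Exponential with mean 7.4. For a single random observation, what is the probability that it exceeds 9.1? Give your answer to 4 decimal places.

0.6163

Conditional on each analyzer, P(X > 9.1): I: 0.999517; II: 0.453253; III: 0.5; IV: 0.292372.
By total probability, P(X > 9.1) = 0.333333·0.999517 + 0.333333·0.453253 + 0.166667·0.5 + 0.166667·0.292372 = 0.616319.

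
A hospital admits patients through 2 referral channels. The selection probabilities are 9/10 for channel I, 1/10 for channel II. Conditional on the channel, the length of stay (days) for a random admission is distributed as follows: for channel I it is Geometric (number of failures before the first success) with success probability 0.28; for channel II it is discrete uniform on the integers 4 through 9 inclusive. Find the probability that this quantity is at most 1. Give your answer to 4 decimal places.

0.4334

Conditional on each channel, P(X ≤ 1): I: 0.4816; II: 0.
By total probability, P(X ≤ 1) = 0.9·0.4816 + 0.1·0 = 0.43344.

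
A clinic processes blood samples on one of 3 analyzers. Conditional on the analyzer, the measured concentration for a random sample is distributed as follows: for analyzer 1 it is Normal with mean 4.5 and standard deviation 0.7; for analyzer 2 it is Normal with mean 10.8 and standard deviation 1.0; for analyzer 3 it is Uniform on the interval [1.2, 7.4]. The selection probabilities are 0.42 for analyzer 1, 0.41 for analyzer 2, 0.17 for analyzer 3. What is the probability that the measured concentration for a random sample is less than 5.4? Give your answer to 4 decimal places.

0.4935

Conditional on each analyzer, P(X < 5.4): 1: 0.900729; 2: 3.33204e-08; 3: 0.677419.
By total probability, P(X < 5.4) = 0.42·0.900729 + 0.41·3.33204e-08 + 0.17·0.677419 = 0.493467.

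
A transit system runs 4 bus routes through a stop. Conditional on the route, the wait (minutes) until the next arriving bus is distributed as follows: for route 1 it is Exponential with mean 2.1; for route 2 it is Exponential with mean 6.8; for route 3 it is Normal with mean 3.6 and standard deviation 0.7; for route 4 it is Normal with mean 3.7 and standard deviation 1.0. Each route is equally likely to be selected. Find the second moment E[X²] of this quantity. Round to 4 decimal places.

32.3600

For each component E[X²] = Var + (mean)², giving 1: 8.82; 2: 92.48; 3: 13.45; 4: 14.69.
Overall E[X²] = 0.25·8.82 + 0.25·92.48 + 0.25·13.45 + 0.25·14.69 = 32.36.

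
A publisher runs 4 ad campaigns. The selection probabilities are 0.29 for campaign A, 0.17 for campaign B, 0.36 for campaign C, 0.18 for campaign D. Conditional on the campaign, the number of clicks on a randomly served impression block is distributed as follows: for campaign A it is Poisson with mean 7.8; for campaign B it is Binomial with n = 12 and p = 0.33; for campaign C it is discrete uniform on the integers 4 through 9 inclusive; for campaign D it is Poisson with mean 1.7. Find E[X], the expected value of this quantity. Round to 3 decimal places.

Component means — A: 7.8; B: 3.96; C: 6.5; D: 1.7.
E[X] = 0.29·7.8 + 0.17·3.96 + 0.36·6.5 + 0.18·1.7 = 5.5812.

5.581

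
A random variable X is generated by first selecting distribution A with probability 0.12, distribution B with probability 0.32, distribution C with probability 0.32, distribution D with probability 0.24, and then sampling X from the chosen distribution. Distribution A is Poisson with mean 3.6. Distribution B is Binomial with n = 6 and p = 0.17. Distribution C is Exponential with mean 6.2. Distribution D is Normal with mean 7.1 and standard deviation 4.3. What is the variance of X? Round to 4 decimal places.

Per component, A: μ=3.6, E[X²]=16.56; B: μ=1.02, E[X²]=1.887; C: μ=6.2, E[X²]=76.88; D: μ=7.1, E[X²]=68.9.
E[X] = 0.12·3.6 + 0.32·1.02 + 0.32·6.2 + 0.24·7.1 = 4.4464.
E[X²] = 0.12·16.56 + 0.32·1.887 + 0.32·76.88 + 0.24·68.9 = 43.7286.
Var(X) = E[X²] − (E[X])² = 43.7286 − 19.7705 = 23.9582.

23.9582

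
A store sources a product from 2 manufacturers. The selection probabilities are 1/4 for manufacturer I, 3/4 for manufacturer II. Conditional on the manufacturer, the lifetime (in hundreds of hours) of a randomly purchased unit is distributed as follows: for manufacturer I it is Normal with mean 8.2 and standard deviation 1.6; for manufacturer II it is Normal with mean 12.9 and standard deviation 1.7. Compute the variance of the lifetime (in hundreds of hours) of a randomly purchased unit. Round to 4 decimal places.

6.9494

Per component, I: μ=8.2, E[X²]=69.8; II: μ=12.9, E[X²]=169.3.
E[X] = 0.25·8.2 + 0.75·12.9 = 11.725.
E[X²] = 0.25·69.8 + 0.75·169.3 = 144.425.
Var(X) = E[X²] − (E[X])² = 144.425 − 137.476 = 6.94937.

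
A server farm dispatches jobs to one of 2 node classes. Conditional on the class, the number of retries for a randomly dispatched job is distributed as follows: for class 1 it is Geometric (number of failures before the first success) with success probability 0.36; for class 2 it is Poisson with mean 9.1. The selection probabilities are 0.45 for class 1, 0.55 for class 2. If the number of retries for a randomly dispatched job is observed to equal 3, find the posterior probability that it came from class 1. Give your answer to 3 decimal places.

Likelihoods P(X=3 | ·): 1: 0.0943718; 2: 0.0140247.
Posterior ∝ prior × likelihood. Numerator for 1: 0.45·0.0943718 = 0.0424673.
Normalizing constant: 0.45·0.0943718 + 0.55·0.0140247 = 0.0501809.
P(1 | observation) = 0.0424673 / 0.0501809 = 0.846285.

0.846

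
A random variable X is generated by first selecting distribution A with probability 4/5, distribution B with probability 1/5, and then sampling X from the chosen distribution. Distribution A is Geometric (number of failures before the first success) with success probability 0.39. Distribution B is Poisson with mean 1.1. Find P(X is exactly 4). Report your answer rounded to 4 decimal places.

0.0473

Conditional on each component, P(X = 4): A: 0.0539988; B: 0.0203065.
By total probability, P(X = 4) = 0.8·0.0539988 + 0.2·0.0203065 = 0.0472603.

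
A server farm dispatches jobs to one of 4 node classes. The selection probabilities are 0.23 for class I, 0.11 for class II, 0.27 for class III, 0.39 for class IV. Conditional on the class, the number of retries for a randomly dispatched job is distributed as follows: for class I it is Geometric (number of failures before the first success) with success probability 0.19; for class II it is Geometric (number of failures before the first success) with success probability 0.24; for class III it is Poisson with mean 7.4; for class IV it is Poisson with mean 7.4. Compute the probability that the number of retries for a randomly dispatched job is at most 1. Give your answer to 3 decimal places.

0.129

Conditional on each class, P(X ≤ 1): I: 0.3439; II: 0.4224; III: 0.00513452; IV: 0.00513452.
By total probability, P(X ≤ 1) = 0.23·0.3439 + 0.11·0.4224 + 0.27·0.00513452 + 0.39·0.00513452 = 0.12895.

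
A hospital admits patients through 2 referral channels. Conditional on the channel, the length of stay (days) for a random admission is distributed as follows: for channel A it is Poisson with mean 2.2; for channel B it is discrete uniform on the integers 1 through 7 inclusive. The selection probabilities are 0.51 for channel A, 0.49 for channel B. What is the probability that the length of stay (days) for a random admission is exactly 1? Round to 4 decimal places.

Conditional on each channel, P(X = 1): A: 0.243767; B: 0.142857.
By total probability, P(X = 1) = 0.51·0.243767 + 0.49·0.142857 = 0.194321.

0.1943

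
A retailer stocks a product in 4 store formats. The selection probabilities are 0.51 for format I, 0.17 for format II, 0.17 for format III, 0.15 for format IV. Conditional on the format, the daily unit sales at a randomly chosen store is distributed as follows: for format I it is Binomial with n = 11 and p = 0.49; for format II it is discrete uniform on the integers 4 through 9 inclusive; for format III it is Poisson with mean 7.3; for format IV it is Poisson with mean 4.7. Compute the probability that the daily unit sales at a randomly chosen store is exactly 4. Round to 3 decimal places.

0.157

Conditional on each format, P(X = 4): I: 0.170722; II: 0.166667; III: 0.0799338; IV: 0.184925.
By total probability, P(X = 4) = 0.51·0.170722 + 0.17·0.166667 + 0.17·0.0799338 + 0.15·0.184925 = 0.156729.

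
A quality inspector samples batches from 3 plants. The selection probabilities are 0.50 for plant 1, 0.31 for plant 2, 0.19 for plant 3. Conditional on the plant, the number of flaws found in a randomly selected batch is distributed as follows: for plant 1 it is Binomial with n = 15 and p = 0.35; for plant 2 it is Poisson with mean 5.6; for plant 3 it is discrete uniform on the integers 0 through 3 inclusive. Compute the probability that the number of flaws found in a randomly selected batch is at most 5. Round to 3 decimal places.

0.631

Conditional on each plant, P(X ≤ 5): 1: 0.564282; 2: 0.511861; 3: 1.
By total probability, P(X ≤ 5) = 0.5·0.564282 + 0.31·0.511861 + 0.19·1 = 0.630818.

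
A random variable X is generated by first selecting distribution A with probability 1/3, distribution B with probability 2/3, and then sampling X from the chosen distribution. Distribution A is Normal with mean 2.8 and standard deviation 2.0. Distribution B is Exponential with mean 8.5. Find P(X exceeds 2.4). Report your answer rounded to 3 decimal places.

Conditional on each component, P(X > 2.4): A: 0.57926; B: 0.754008.
By total probability, P(X > 2.4) = 0.333333·0.57926 + 0.666667·0.754008 = 0.695758.

0.696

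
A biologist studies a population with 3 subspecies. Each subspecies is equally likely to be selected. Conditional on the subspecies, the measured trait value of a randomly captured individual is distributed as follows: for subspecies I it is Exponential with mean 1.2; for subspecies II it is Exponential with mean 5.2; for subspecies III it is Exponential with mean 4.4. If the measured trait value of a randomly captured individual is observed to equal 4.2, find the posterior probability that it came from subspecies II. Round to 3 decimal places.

0.432

Likelihoods f(4.2 | ·): I: 0.0251645; II: 0.0857473; III: 0.0874971.
Posterior ∝ prior × likelihood. Numerator for II: 0.333333·0.0857473 = 0.0285824.
Normalizing constant: 0.333333·0.0251645 + 0.333333·0.0857473 + 0.333333·0.0874971 = 0.0661363.
P(II | observation) = 0.0285824 / 0.0661363 = 0.432175.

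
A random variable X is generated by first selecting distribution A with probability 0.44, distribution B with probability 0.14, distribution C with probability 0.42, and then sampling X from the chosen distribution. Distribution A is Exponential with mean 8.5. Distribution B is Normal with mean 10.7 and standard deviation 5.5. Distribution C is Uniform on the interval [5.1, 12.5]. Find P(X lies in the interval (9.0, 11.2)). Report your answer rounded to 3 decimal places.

Conditional on each component, P(9.0 < X < 11.2): A: 0.079099; B: 0.157591; C: 0.297297.
By total probability, P(9.0 < X < 11.2) = 0.44·0.079099 + 0.14·0.157591 + 0.42·0.297297 = 0.181731.

0.182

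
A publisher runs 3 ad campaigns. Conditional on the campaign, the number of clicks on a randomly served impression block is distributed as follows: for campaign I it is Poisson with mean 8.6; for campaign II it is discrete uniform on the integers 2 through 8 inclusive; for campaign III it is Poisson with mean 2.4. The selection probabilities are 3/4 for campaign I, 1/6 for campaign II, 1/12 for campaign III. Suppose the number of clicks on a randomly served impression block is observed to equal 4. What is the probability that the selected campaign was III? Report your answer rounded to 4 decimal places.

0.1590

Likelihoods P(X=4 | ·): I: 0.0419614; II: 0.142857; III: 0.125408.
Posterior ∝ prior × likelihood. Numerator for III: 0.0833333·0.125408 = 0.0104507.
Normalizing constant: 0.75·0.0419614 + 0.166667·0.142857 + 0.0833333·0.125408 = 0.0657313.
P(III | observation) = 0.0104507 / 0.0657313 = 0.158991.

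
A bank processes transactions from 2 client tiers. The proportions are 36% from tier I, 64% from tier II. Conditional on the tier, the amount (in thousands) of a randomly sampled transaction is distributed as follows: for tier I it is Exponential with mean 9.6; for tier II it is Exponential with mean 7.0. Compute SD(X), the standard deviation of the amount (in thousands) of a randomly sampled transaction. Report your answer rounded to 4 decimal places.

8.1299

Per component, I: μ=9.6, E[X²]=184.32; II: μ=7, E[X²]=98.
E[X] = 0.36·9.6 + 0.64·7 = 7.936.
E[X²] = 0.36·184.32 + 0.64·98 = 129.075.
Var(X) = E[X²] − (E[X])² = 129.075 − 62.9801 = 66.0951.
SD(X) = √66.0951 = 8.12989.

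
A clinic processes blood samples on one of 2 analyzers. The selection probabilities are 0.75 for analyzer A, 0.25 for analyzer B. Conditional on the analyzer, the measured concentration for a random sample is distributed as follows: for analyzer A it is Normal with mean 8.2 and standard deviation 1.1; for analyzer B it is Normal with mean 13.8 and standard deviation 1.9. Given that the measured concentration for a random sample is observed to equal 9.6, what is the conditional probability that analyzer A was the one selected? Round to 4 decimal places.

0.9637

Likelihoods f(9.6 | ·): A: 0.161352; B: 0.0182424.
Posterior ∝ prior × likelihood. Numerator for A: 0.75·0.161352 = 0.121014.
Normalizing constant: 0.75·0.161352 + 0.25·0.0182424 = 0.125575.
P(A | observation) = 0.121014 / 0.125575 = 0.963682.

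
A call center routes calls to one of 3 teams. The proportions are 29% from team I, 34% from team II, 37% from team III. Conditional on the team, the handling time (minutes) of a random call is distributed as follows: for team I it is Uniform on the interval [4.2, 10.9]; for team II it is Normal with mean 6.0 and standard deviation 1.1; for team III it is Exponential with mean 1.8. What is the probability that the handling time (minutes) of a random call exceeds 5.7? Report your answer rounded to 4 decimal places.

0.4472

Conditional on each team, P(X > 5.7): I: 0.776119; II: 0.607469; III: 0.0421438.
By total probability, P(X > 5.7) = 0.29·0.776119 + 0.34·0.607469 + 0.37·0.0421438 = 0.447207.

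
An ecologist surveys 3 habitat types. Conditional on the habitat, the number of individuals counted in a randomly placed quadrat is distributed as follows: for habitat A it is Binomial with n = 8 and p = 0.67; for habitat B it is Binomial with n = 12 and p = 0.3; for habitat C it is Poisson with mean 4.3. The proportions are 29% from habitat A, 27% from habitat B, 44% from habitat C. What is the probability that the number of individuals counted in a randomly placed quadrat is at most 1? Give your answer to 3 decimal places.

0.055

Conditional on each habitat, P(X ≤ 1): A: 0.00242499; B: 0.085025; C: 0.0719134.
By total probability, P(X ≤ 1) = 0.29·0.00242499 + 0.27·0.085025 + 0.44·0.0719134 = 0.0553019.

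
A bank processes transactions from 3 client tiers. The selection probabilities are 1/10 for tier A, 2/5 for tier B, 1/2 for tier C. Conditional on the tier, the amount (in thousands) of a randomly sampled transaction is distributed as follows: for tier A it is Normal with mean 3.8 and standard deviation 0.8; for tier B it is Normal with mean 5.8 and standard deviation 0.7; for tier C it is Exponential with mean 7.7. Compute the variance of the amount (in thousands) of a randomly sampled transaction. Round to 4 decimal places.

Per component, A: μ=3.8, E[X²]=15.08; B: μ=5.8, E[X²]=34.13; C: μ=7.7, E[X²]=118.58.
E[X] = 0.1·3.8 + 0.4·5.8 + 0.5·7.7 = 6.55.
E[X²] = 0.1·15.08 + 0.4·34.13 + 0.5·118.58 = 74.45.
Var(X) = E[X²] − (E[X])² = 74.45 − 42.9025 = 31.5475.

31.5475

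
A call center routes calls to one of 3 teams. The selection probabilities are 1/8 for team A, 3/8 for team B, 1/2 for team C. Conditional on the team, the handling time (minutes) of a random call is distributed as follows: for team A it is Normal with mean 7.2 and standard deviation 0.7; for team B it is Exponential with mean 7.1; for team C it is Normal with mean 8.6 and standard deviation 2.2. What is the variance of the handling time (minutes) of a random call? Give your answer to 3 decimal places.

21.930

Per component, A: μ=7.2, E[X²]=52.33; B: μ=7.1, E[X²]=100.82; C: μ=8.6, E[X²]=78.8.
E[X] = 0.125·7.2 + 0.375·7.1 + 0.5·8.6 = 7.8625.
E[X²] = 0.125·52.33 + 0.375·100.82 + 0.5·78.8 = 83.7488.
Var(X) = E[X²] − (E[X])² = 83.7488 − 61.8189 = 21.9298.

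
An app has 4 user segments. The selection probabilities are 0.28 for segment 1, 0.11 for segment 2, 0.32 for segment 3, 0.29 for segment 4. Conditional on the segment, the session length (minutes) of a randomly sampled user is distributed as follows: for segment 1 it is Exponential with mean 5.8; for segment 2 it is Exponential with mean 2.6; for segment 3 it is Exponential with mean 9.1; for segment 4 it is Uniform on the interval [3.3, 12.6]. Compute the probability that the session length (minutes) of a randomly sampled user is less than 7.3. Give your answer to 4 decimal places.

Conditional on each segment, P(X < 7.3): 1: 0.715954; 2: 0.939656; 3: 0.551657; 4: 0.430108.
By total probability, P(X < 7.3) = 0.28·0.715954 + 0.11·0.939656 + 0.32·0.551657 + 0.29·0.430108 = 0.605091.

0.6051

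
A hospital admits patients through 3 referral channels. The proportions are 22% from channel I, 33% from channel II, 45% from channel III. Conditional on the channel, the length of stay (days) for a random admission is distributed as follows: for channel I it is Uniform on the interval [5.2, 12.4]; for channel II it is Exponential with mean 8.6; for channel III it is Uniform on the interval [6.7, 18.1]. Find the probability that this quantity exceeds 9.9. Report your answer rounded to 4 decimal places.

0.5044

Conditional on each channel, P(X > 9.9): I: 0.347222; II: 0.316269; III: 0.719298.
By total probability, P(X > 9.9) = 0.22·0.347222 + 0.33·0.316269 + 0.45·0.719298 = 0.504442.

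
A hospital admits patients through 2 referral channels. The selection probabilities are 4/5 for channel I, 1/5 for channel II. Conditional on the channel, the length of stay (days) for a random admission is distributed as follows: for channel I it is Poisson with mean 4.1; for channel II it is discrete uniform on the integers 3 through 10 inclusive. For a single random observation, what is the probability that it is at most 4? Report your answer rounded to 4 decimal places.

0.5374

Conditional on each channel, P(X ≤ 4): I: 0.609308; II: 0.25.
By total probability, P(X ≤ 4) = 0.8·0.609308 + 0.2·0.25 = 0.537447.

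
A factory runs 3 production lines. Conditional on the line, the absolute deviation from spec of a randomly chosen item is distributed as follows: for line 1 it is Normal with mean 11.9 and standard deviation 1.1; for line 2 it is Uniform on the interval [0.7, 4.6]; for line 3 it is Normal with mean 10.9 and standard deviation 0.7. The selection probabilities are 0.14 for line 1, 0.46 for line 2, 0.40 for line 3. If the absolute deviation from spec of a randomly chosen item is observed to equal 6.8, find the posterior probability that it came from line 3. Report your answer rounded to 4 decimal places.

0.0074

Likelihoods f(6.8 | ·): 1: 7.7938e-06; 2: 0; 3: 2.02457e-08.
Posterior ∝ prior × likelihood. Numerator for 3: 0.4·2.02457e-08 = 8.09827e-09.
Normalizing constant: 0.14·7.7938e-06 + 0.46·0 + 0.4·2.02457e-08 = 1.09923e-06.
P(3 | observation) = 8.09827e-09 / 1.09923e-06 = 0.00736722.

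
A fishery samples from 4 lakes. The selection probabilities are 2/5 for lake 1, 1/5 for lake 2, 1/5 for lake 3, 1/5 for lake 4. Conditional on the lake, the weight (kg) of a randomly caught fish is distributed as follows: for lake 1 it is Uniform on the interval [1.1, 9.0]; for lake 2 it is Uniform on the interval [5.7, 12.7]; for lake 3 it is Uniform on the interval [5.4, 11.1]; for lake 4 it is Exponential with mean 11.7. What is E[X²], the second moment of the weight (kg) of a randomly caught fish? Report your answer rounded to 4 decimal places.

For each component E[X²] = Var + (mean)², giving 1: 30.7033; 2: 88.7233; 3: 70.77; 4: 273.78.
Overall E[X²] = 0.4·30.7033 + 0.2·88.7233 + 0.2·70.77 + 0.2·273.78 = 98.936.

98.9360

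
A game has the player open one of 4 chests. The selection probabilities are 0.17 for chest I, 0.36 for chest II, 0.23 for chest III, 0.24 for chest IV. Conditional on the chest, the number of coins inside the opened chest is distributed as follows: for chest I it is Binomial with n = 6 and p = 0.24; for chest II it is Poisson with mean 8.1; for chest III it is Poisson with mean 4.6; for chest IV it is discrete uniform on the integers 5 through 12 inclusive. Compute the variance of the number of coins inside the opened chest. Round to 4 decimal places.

12.4264

Per component, I: μ=1.44, E[X²]=3.168; II: μ=8.1, E[X²]=73.71; III: μ=4.6, E[X²]=25.76; IV: μ=8.5, E[X²]=77.5.
E[X] = 0.17·1.44 + 0.36·8.1 + 0.23·4.6 + 0.24·8.5 = 6.2588.
E[X²] = 0.17·3.168 + 0.36·73.71 + 0.23·25.76 + 0.24·77.5 = 51.599.
Var(X) = E[X²] − (E[X])² = 51.599 − 39.1726 = 12.4264.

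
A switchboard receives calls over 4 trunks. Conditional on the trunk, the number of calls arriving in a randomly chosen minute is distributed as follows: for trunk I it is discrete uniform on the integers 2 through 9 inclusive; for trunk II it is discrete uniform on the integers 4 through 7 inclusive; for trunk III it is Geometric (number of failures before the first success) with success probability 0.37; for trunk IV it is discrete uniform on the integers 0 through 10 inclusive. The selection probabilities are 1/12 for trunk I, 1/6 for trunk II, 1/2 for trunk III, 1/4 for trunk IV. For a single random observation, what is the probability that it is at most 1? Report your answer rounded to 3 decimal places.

Conditional on each trunk, P(X ≤ 1): I: 0; II: 0; III: 0.6031; IV: 0.181818.
By total probability, P(X ≤ 1) = 0.0833333·0 + 0.166667·0 + 0.5·0.6031 + 0.25·0.181818 = 0.347005.

0.347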